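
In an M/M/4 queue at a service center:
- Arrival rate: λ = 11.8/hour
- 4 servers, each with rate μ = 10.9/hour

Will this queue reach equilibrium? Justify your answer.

Stability requires ρ = λ/(cμ) < 1
ρ = 11.8/(4 × 10.9) = 11.8/43.60 = 0.2706
Since 0.2706 < 1, the system is STABLE.
The servers are busy 27.06% of the time.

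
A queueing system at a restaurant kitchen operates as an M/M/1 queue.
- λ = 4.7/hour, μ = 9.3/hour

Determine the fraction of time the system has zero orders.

ρ = λ/μ = 4.7/9.3 = 0.5054
P(0) = 1 - ρ = 1 - 0.5054 = 0.4946
The server is idle 49.46% of the time.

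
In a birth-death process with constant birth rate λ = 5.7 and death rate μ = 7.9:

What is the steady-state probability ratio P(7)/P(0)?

For constant rates: P(n)/P(0) = (λ/μ)^n
P(7)/P(0) = (5.7/7.9)^7 = 0.7215^7 = 0.1018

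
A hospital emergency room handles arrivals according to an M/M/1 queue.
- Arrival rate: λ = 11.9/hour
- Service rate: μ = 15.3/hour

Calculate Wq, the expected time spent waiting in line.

First, compute utilization: ρ = λ/μ = 11.9/15.3 = 0.7778
For M/M/1: Wq = λ/(μ(μ-λ))
Wq = 11.9/(15.3 × (15.3-11.9))
Wq = 11.9/(15.3 × 3.40)
Wq = 0.2288 hours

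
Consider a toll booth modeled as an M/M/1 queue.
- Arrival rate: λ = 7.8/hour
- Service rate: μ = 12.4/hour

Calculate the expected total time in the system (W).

First, compute utilization: ρ = λ/μ = 7.8/12.4 = 0.6290
For M/M/1: W = 1/(μ-λ)
W = 1/(12.4-7.8) = 1/4.60
W = 0.2174 hours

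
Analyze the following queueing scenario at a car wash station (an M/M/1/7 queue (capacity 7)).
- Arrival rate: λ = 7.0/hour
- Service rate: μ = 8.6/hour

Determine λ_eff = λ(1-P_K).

ρ = λ/μ = 7.0/8.6 = 0.81395
P₀ = (1-ρ)/(1-ρ^(K+1)) = (1-0.81395)/(1-0.81395^8) = 0.18605/0.80734 = 0.2304
P_K = P₀×ρ^K = 0.23045 × 0.81395^7 = 0.23045 × 0.23669 = 0.05455
λ_eff = λ(1-P_K) = 7.0 × (1 - 0.054546) = 7.0 × 0.945454 = 6.6182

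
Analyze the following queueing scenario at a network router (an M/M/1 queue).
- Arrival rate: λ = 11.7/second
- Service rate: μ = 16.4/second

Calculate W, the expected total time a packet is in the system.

First, compute utilization: ρ = λ/μ = 11.7/16.4 = 0.7134
For M/M/1: W = 1/(μ-λ)
W = 1/(16.4-11.7) = 1/4.70
W = 0.2128 seconds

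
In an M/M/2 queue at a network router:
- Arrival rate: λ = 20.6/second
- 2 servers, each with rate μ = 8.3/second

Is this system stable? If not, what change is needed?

Stability requires ρ = λ/(cμ) < 1
ρ = 20.6/(2 × 8.3) = 20.6/16.60 = 1.2410
Since 1.2410 ≥ 1, the system is UNSTABLE.
Need c > λ/μ = 20.6/8.3 = 2.48.
Minimum servers needed: c = 3.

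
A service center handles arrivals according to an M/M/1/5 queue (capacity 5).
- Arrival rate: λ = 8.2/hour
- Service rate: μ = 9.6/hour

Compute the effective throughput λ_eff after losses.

ρ = λ/μ = 8.2/9.6 = 0.854167
P₀ = (1-ρ)/(1-ρ^(K+1)) = (1-0.854167)/(1-0.854167^6) = 0.1458/0.6116 = 0.2384
P_K = P₀×ρ^K = 0.2384 × 0.854167^5 = 0.2384 × 0.4547 = 0.1084
λ_eff = λ(1-P_K) = 8.2 × (1 - 0.10841) = 8.2 × 0.89159 = 7.3110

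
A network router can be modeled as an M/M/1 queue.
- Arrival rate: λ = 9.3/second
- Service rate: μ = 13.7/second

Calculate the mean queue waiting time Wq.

First, compute utilization: ρ = λ/μ = 9.3/13.7 = 0.6788
For M/M/1: Wq = λ/(μ(μ-λ))
Wq = 9.3/(13.7 × (13.7-9.3))
Wq = 9.3/(13.7 × 4.40)
Wq = 0.1543 seconds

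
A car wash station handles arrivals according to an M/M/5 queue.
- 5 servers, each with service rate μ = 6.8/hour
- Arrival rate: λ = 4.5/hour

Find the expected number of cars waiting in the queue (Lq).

Traffic intensity: ρ = λ/(cμ) = 4.5/(5×6.8) = 0.1324
Since ρ = 0.1324 < 1, system is stable.
Offered load a = λ/μ = cρ = 4.5/6.8 = 0.6618
P₀ = [ Σₙ₌₀^4 aⁿ/n! + a^5/(5!(1-ρ)) ]⁻¹
Σ = a^0/0! + a^1/1! + a^2/2! + a^3/3! + a^4/4! = 1.0000 + 0.66176 + 0.21897 + 0.048301 + 0.0079910 = 1.9370
a^5/(5!(1-ρ)) = 0.1269/(120 × 0.8676) = 0.001219
P₀ = 1/(1.9370 + 0.001219) = 0.5159
Lq = P₀·a^5·ρ / (5!(1-ρ)²) = 0.515931 × 0.126916 × 0.132353 / (120 × 0.752811) = 0.00009593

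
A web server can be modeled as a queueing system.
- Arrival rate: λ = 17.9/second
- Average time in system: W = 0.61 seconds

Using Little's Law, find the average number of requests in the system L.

Little's Law: L = λW
L = 17.9 × 0.61 = 10.9190 requests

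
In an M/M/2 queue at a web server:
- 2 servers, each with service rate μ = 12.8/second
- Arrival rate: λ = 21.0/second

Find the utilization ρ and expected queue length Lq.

Traffic intensity: ρ = λ/(cμ) = 21.0/(2×12.8) = 0.8203
Since ρ = 0.8203 < 1, system is stable.
Offered load a = λ/μ = cρ = 21.0/12.8 = 1.6406
P₀ = [ Σₙ₌₀^1 aⁿ/n! + a^2/(2!(1-ρ)) ]⁻¹
Σ = a^0/0! + a^1/1! = 1.0000 + 1.6406 = 2.6406
a^2/(2!(1-ρ)) = 2.6917/(2 × 0.17969) = 7.4898
P₀ = 1/(2.6406 + 7.4898) = 0.09871
Lq = P₀·a^2·ρ / (2!(1-ρ)²) = 0.098712 × 2.6917 × 0.82031 / (2 × 0.032288) = 3.3752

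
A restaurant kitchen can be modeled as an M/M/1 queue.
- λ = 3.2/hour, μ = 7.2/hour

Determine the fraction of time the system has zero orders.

ρ = λ/μ = 3.2/7.2 = 0.4444
P(0) = 1 - ρ = 1 - 0.4444 = 0.5556
The server is idle 55.56% of the time.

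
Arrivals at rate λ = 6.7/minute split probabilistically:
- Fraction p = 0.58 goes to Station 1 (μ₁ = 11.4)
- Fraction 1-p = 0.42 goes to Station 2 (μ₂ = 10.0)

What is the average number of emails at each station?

Effective rates: λ₁ = 6.7×0.58 = 3.886, λ₂ = 6.7×0.42 = 2.814
Station 1: ρ₁ = 3.886/11.4 = 0.3409, L₁ = ρ₁/(1-ρ₁) = 0.3409/(1-0.3409) = 0.5172
Station 2: ρ₂ = 2.814/10.0 = 0.2814, L₂ = ρ₂/(1-ρ₂) = 0.2814/(1-0.2814) = 0.3916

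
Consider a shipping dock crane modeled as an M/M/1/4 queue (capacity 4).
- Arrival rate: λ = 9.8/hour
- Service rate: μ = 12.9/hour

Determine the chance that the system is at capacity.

ρ = λ/μ = 9.8/12.9 = 0.75969
P₀ = (1-ρ)/(1-ρ^(K+1)) = (1-0.75969)/(1-0.75969^5) = 0.2403/0.7470 = 0.3217
P_K = P₀×ρ^K = 0.3217 × 0.75969^4 = 0.3217 × 0.3331 = 0.1072
Blocking probability = 10.72%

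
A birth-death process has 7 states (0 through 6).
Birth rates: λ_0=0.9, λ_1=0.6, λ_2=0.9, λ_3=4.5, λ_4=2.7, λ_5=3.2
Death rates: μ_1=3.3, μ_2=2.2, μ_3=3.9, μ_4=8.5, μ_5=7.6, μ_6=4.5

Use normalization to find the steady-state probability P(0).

Ratios P(n)/P(0) = (λ₀···λₙ₋₁)/(μ₁···μₙ):
P(1)/P(0) = (0.9)/(3.3) = 0.2727
P(2)/P(0) = (0.9×0.6)/(3.3×2.2) = 0.07438
P(3)/P(0) = (0.9×0.6×0.9)/(3.3×2.2×3.9) = 0.01716
P(4)/P(0) = (0.9×0.6×0.9×4.5)/(3.3×2.2×3.9×8.5) = 0.009087
P(5)/P(0) = (0.9×0.6×0.9×4.5×2.7)/(3.3×2.2×3.9×8.5×7.6) = 0.003228
P(6)/P(0) = (0.9×0.6×0.9×4.5×2.7×3.2)/(3.3×2.2×3.9×8.5×7.6×4.5) = 0.002296

Normalization: ∑ P(n) = 1
P(0) × (1.0000 + 0.2727 + 0.07438 + 0.01716 + 0.009087 + 0.003228 + 0.002296) = 1
P(0) × 1.3789 = 1
P(0) = 1/1.3789 = 0.7252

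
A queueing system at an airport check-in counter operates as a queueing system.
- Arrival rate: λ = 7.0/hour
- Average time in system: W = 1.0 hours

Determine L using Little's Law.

Little's Law: L = λW
L = 7.0 × 1.0 = 7.0000 passengers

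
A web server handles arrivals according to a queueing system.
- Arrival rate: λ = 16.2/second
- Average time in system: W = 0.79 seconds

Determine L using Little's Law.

Little's Law: L = λW
L = 16.2 × 0.79 = 12.7980 requests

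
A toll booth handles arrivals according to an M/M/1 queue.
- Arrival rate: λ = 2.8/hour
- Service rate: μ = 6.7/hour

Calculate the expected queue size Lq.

ρ = λ/μ = 2.8/6.7 = 0.4179
For M/M/1: Lq = λ²/(μ(μ-λ))
Lq = 7.84/(6.7 × 3.90)
Lq = 0.3000 vehicles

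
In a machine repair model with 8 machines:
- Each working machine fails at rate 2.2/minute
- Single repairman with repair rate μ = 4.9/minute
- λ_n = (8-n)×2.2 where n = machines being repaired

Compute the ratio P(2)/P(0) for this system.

P(2)/P(0) = ∏_{i=0}^{2-1} λ_i/μ_{i+1}
= (8-0)×2.2/4.9 × (8-1)×2.2/4.9
= 11.2886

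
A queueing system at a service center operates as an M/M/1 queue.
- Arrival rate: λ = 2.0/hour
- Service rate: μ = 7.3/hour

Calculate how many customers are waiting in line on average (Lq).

ρ = λ/μ = 2.0/7.3 = 0.2740
For M/M/1: Lq = λ²/(μ(μ-λ))
Lq = 4.00/(7.3 × 5.30)
Lq = 0.1034 customers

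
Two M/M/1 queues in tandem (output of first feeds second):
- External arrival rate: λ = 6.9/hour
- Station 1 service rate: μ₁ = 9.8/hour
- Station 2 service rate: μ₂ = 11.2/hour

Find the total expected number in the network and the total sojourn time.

By Jackson's theorem, each station behaves as independent M/M/1.
Station 1: ρ₁ = 6.9/9.8 = 0.7041, L₁ = ρ₁/(1-ρ₁) = λ/(μ₁-λ) = 6.9/2.90 = 2.3793
Station 2: ρ₂ = 6.9/11.2 = 0.6161, L₂ = ρ₂/(1-ρ₂) = λ/(μ₂-λ) = 6.9/4.30 = 1.6047
Total: L = L₁ + L₂ = 2.3793 + 1.6047 = 3.9840
W = L/λ = 3.9840/6.9 = 0.5774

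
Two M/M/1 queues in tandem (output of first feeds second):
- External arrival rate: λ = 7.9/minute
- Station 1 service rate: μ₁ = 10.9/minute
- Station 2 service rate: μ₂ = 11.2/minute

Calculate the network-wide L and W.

By Jackson's theorem, each station behaves as independent M/M/1.
Station 1: ρ₁ = 7.9/10.9 = 0.7248, L₁ = ρ₁/(1-ρ₁) = λ/(μ₁-λ) = 7.9/3.00 = 2.63333
Station 2: ρ₂ = 7.9/11.2 = 0.7054, L₂ = ρ₂/(1-ρ₂) = λ/(μ₂-λ) = 7.9/3.30 = 2.39394
Total: L = L₁ + L₂ = 2.63333 + 2.39394 = 5.0273
W = L/λ = 5.0273/7.9 = 0.6364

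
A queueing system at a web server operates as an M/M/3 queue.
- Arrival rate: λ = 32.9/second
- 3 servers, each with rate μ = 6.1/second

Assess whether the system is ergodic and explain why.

Stability requires ρ = λ/(cμ) < 1
ρ = 32.9/(3 × 6.1) = 32.9/18.30 = 1.7978
Since 1.7978 ≥ 1, the system is UNSTABLE.
Need c > λ/μ = 32.9/6.1 = 5.39.
Minimum servers needed: c = 6.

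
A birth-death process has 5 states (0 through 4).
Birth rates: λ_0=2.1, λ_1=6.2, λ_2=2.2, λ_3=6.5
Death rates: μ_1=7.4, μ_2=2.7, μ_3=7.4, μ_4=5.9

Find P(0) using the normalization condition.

Ratios P(n)/P(0) = (λ₀···λₙ₋₁)/(μ₁···μₙ):
P(1)/P(0) = (2.1)/(7.4) = 0.2838
P(2)/P(0) = (2.1×6.2)/(7.4×2.7) = 0.6517
P(3)/P(0) = (2.1×6.2×2.2)/(7.4×2.7×7.4) = 0.1937
P(4)/P(0) = (2.1×6.2×2.2×6.5)/(7.4×2.7×7.4×5.9) = 0.2134

Normalization: ∑ P(n) = 1
P(0) × (1.0000 + 0.2838 + 0.6517 + 0.1937 + 0.2134) = 1
P(0) × 2.3426 = 1
P(0) = 1/2.3426 = 0.4269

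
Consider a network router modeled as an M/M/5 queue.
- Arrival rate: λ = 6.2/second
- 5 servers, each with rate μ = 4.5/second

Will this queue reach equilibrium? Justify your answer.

Stability requires ρ = λ/(cμ) < 1
ρ = 6.2/(5 × 4.5) = 6.2/22.50 = 0.2756
Since 0.2756 < 1, the system is STABLE.
The servers are busy 27.56% of the time.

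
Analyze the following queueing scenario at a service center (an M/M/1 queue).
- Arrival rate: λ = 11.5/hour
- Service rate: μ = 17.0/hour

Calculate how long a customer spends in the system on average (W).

First, compute utilization: ρ = λ/μ = 11.5/17.0 = 0.6765
For M/M/1: W = 1/(μ-λ)
W = 1/(17.0-11.5) = 1/5.50
W = 0.1818 hours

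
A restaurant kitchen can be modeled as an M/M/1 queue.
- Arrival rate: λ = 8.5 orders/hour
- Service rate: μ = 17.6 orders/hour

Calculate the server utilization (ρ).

Server utilization: ρ = λ/μ
ρ = 8.5/17.6 = 0.4830
The server is busy 48.30% of the time.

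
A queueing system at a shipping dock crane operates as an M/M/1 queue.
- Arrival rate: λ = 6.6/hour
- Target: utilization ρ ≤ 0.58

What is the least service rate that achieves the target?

ρ = λ/μ, so μ = λ/ρ
μ ≥ 6.6/0.58 = 11.3793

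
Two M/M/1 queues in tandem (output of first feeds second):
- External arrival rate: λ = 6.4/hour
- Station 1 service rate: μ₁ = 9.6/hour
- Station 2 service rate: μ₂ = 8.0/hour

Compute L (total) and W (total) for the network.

By Jackson's theorem, each station behaves as independent M/M/1.
Station 1: ρ₁ = 6.4/9.6 = 0.6667, L₁ = ρ₁/(1-ρ₁) = λ/(μ₁-λ) = 6.4/3.20 = 2.0000
Station 2: ρ₂ = 6.4/8.0 = 0.8000, L₂ = ρ₂/(1-ρ₂) = λ/(μ₂-λ) = 6.4/1.60 = 4.0000
Total: L = L₁ + L₂ = 2.0000 + 4.0000 = 6.0000
W = L/λ = 6.0000/6.4 = 0.9375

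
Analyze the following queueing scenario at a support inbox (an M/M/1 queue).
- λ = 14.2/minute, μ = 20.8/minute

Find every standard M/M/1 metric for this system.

Step 1: ρ = λ/μ = 14.2/20.8 = 0.6827
Step 2: L = λ/(μ-λ) = 14.2/6.60 = 2.1515
Step 3: Lq = λ²/(μ(μ-λ)) = 201.64/(20.8×6.60) = 1.4688
Step 4: W = 1/(μ-λ) = 1/6.60 = 0.151515
Step 5: Wq = λ/(μ(μ-λ)) = 14.2/(20.8×6.60) = 0.1034
Step 6: P(0) = 1-ρ = 0.3173
Verify: L = λW = 14.2×0.151515 = 2.1515 ✔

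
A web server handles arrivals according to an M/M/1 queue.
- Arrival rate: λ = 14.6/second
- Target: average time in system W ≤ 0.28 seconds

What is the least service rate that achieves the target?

For M/M/1: W = 1/(μ-λ)
Need W ≤ 0.28, so 1/(μ-λ) ≤ 0.28
μ - λ ≥ 1/0.28 = 3.5714
μ ≥ 14.6 + 3.5714 = 18.1714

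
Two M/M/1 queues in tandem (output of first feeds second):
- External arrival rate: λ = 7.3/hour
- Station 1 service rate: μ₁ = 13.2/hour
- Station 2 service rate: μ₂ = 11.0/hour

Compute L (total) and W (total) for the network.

By Jackson's theorem, each station behaves as independent M/M/1.
Station 1: ρ₁ = 7.3/13.2 = 0.5530, L₁ = ρ₁/(1-ρ₁) = λ/(μ₁-λ) = 7.3/5.90 = 1.2373
Station 2: ρ₂ = 7.3/11.0 = 0.6636, L₂ = ρ₂/(1-ρ₂) = λ/(μ₂-λ) = 7.3/3.70 = 1.9730
Total: L = L₁ + L₂ = 1.2373 + 1.9730 = 3.2103
W = L/λ = 3.2103/7.3 = 0.4398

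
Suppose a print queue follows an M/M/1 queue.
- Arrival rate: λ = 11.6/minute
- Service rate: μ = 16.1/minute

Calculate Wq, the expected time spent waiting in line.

First, compute utilization: ρ = λ/μ = 11.6/16.1 = 0.7205
For M/M/1: Wq = λ/(μ(μ-λ))
Wq = 11.6/(16.1 × (16.1-11.6))
Wq = 11.6/(16.1 × 4.50)
Wq = 0.1601 minutes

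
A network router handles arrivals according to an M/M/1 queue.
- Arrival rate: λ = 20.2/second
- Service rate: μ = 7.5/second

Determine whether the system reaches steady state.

Stability requires ρ = λ/(cμ) < 1
ρ = 20.2/(1 × 7.5) = 20.2/7.50 = 2.6933
Since 2.6933 ≥ 1, the system is UNSTABLE.
Queue grows without bound. Need μ > λ = 20.2.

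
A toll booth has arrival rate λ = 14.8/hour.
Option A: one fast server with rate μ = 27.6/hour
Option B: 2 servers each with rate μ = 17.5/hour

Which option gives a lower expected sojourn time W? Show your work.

Option A: single server μ = 27.6 (M/M/1)
  ρ_A = 14.8/27.6 = 0.5362
  W_A = 1/(μ-λ) = 1/(27.6-14.8) = 1/12.80 = 0.07812

Option B: 2 servers μ = 17.5 (M/M/2)
  ρ_B = λ/(cμ) = 14.8/(2×17.5) = 0.4229
  Offered load a = λ/μ = cρ = 14.8/17.5 = 0.8457
  P₀ = [ Σₙ₌₀^1 aⁿ/n! + a^2/(2!(1-ρ)) ]⁻¹
  Σ = a^0/0! + a^1/1! = 1.0000 + 0.8457 = 1.8457
  a^2/(2!(1-ρ)) = 0.7152/(2 × 0.5771) = 0.6196
  P₀ = 1/(1.8457 + 0.6196) = 0.4056
  Lq = P₀·a^2·ρ / (2!(1-ρ)²) = 0.4056 × 0.7152 × 0.4229 / (2 × 0.3331) = 0.1841
  Wq_B = Lq/λ = 0.184148/14.8 = 0.0124424
  W_B = Wq_B + 1/μ = 0.0124424 + 0.0571429 = 0.06959

Since W_B = 0.06959 < W_A = 0.07812, Option B (multiple servers) has the shorter time in system.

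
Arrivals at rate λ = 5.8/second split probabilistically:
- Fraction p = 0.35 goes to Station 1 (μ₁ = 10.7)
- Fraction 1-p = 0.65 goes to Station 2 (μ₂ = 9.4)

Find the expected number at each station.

Effective rates: λ₁ = 5.8×0.35 = 2.03, λ₂ = 5.8×0.65 = 3.77
Station 1: ρ₁ = 2.03/10.7 = 0.1897, L₁ = ρ₁/(1-ρ₁) = 0.1897/(1-0.1897) = 0.2341
Station 2: ρ₂ = 3.77/9.4 = 0.40106, L₂ = ρ₂/(1-ρ₂) = 0.40106/(1-0.40106) = 0.6696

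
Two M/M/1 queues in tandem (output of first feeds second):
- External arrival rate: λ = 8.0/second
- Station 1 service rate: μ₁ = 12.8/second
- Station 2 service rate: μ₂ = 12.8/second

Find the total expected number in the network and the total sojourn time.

By Jackson's theorem, each station behaves as independent M/M/1.
Station 1: ρ₁ = 8.0/12.8 = 0.6250, L₁ = ρ₁/(1-ρ₁) = λ/(μ₁-λ) = 8.0/4.80 = 1.66667
Station 2: ρ₂ = 8.0/12.8 = 0.6250, L₂ = ρ₂/(1-ρ₂) = λ/(μ₂-λ) = 8.0/4.80 = 1.66667
Total: L = L₁ + L₂ = 1.66667 + 1.66667 = 3.3333
W = L/λ = 3.3333/8.0 = 0.4167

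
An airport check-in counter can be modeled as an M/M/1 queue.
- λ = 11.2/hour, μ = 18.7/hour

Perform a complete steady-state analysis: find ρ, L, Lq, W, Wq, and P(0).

Step 1: ρ = λ/μ = 11.2/18.7 = 0.5989
Step 2: L = λ/(μ-λ) = 11.2/7.50 = 1.4933
Step 3: Lq = λ²/(μ(μ-λ)) = 125.44/(18.7×7.50) = 0.8944
Step 4: W = 1/(μ-λ) = 1/7.50 = 0.13333
Step 5: Wq = λ/(μ(μ-λ)) = 11.2/(18.7×7.50) = 0.07986
Step 6: P(0) = 1-ρ = 0.4011
Verify: L = λW = 11.2×0.13333 = 1.4933 ✔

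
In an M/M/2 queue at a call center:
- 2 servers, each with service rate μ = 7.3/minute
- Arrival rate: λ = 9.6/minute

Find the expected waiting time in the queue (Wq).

Traffic intensity: ρ = λ/(cμ) = 9.6/(2×7.3) = 0.6575
Since ρ = 0.6575 < 1, system is stable.
Offered load a = λ/μ = cρ = 9.6/7.3 = 1.3151
P₀ = [ Σₙ₌₀^1 aⁿ/n! + a^2/(2!(1-ρ)) ]⁻¹
Σ = a^0/0! + a^1/1! = 1.0000 + 1.3151 = 2.3151
a^2/(2!(1-ρ)) = 1.7294/(2 × 0.34247) = 2.5249
P₀ = 1/(2.3151 + 2.5249) = 0.2066
Lq = P₀·a^2·ρ / (2!(1-ρ)²) = 0.20661 × 1.7294 × 0.65753 / (2 × 0.11728) = 1.0016
Wq = Lq/λ = 1.0016/9.6 = 0.1043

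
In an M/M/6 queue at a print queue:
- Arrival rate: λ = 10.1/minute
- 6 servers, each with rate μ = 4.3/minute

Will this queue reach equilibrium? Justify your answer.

Stability requires ρ = λ/(cμ) < 1
ρ = 10.1/(6 × 4.3) = 10.1/25.80 = 0.3915
Since 0.3915 < 1, the system is STABLE.
The servers are busy 39.15% of the time.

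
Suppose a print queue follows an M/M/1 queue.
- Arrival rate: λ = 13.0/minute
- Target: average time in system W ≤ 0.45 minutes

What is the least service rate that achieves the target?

For M/M/1: W = 1/(μ-λ)
Need W ≤ 0.45, so 1/(μ-λ) ≤ 0.45
μ - λ ≥ 1/0.45 = 2.2222
μ ≥ 13.0 + 2.2222 = 15.2222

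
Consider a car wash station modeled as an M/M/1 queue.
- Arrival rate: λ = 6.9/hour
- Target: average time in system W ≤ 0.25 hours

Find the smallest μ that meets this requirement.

For M/M/1: W = 1/(μ-λ)
Need W ≤ 0.25, so 1/(μ-λ) ≤ 0.25
μ - λ ≥ 1/0.25 = 4.0000
μ ≥ 6.9 + 4.0000 = 10.9000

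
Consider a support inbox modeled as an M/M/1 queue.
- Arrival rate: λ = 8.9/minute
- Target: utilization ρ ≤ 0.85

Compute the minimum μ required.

ρ = λ/μ, so μ = λ/ρ
μ ≥ 8.9/0.85 = 10.4706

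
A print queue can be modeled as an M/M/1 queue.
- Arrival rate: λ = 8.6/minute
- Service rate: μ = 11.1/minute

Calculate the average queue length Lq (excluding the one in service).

ρ = λ/μ = 8.6/11.1 = 0.7748
For M/M/1: Lq = λ²/(μ(μ-λ))
Lq = 73.96/(11.1 × 2.50)
Lq = 2.6652 jobs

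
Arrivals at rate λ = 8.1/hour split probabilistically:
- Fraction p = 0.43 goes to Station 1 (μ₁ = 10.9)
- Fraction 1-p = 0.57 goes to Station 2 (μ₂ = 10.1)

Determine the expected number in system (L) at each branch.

Effective rates: λ₁ = 8.1×0.43 = 3.483, λ₂ = 8.1×0.57 = 4.617
Station 1: ρ₁ = 3.483/10.9 = 0.31954, L₁ = ρ₁/(1-ρ₁) = 0.31954/(1-0.31954) = 0.4696
Station 2: ρ₂ = 4.617/10.1 = 0.45713, L₂ = ρ₂/(1-ρ₂) = 0.45713/(1-0.45713) = 0.8421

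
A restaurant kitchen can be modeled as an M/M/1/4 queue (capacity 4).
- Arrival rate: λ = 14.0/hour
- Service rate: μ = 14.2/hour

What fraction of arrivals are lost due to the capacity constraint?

ρ = λ/μ = 14.0/14.2 = 0.9859
P₀ = (1-ρ)/(1-ρ^(K+1)) = (1-0.9859)/(1-0.9859^5) = 0.01410/0.06854 = 0.2057
P_K = P₀×ρ^K = 0.20572 × 0.9859^4 = 0.20572 × 0.94478 = 0.1944
Blocking probability = 19.44%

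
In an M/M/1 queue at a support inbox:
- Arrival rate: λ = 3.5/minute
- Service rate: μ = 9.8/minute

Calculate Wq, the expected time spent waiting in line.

First, compute utilization: ρ = λ/μ = 3.5/9.8 = 0.3571
For M/M/1: Wq = λ/(μ(μ-λ))
Wq = 3.5/(9.8 × (9.8-3.5))
Wq = 3.5/(9.8 × 6.30)
Wq = 0.05669 minutes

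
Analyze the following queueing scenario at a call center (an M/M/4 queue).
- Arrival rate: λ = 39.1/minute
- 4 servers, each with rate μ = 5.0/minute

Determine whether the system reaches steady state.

Stability requires ρ = λ/(cμ) < 1
ρ = 39.1/(4 × 5.0) = 39.1/20.00 = 1.9550
Since 1.9550 ≥ 1, the system is UNSTABLE.
Need c > λ/μ = 39.1/5.0 = 7.82.
Minimum servers needed: c = 8.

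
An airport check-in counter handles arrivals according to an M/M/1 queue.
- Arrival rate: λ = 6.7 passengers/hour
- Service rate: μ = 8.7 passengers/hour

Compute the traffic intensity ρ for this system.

Server utilization: ρ = λ/μ
ρ = 6.7/8.7 = 0.7701
The server is busy 77.01% of the time.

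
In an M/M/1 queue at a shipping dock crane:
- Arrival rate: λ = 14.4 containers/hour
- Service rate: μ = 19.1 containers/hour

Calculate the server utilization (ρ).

Server utilization: ρ = λ/μ
ρ = 14.4/19.1 = 0.7539
The server is busy 75.39% of the time.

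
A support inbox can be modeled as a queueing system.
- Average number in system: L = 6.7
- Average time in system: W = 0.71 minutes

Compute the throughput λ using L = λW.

Little's Law: L = λW, so λ = L/W
λ = 6.7/0.71 = 9.4366 emails/minute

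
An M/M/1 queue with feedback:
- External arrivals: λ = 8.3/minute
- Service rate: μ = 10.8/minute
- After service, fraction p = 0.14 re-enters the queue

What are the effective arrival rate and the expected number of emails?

Effective arrival rate: λ_eff = λ/(1-p) = 8.3/(1-0.14) = 8.3/0.86 = 9.65116
ρ = λ_eff/μ = 9.65116/10.8 = 0.893626
L = ρ/(1-ρ) = 0.893626/(1-0.893626) = 8.4008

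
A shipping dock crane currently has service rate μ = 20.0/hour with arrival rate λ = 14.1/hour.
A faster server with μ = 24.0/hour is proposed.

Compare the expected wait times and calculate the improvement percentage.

System 1: ρ₁ = 14.1/20.0 = 0.7050, W₁ = 1/(20.0-14.1) = 0.16949
System 2: ρ₂ = 14.1/24.0 = 0.5875, W₂ = 1/(24.0-14.1) = 0.10101
Improvement: (W₁-W₂)/W₁ = (0.16949-0.10101)/0.16949 = 40.40%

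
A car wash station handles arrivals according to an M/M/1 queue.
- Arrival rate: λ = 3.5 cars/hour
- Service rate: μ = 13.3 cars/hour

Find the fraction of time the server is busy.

Server utilization: ρ = λ/μ
ρ = 3.5/13.3 = 0.2632
The server is busy 26.32% of the time.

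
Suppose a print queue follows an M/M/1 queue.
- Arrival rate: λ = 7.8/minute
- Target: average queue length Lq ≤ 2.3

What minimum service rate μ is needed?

For M/M/1: Lq = λ²/(μ(μ-λ))
Need Lq ≤ 2.3, i.e. μ(μ-λ) ≥ λ²/2.3
μ² - 7.8μ - 60.84/2.3 ≥ 0  →  μ² - 7.8μ - 26.45217 ≥ 0
Quadratic formula (positive root): μ = [λ + √(λ² + 4×26.45217)]/2
Discriminant: 60.84 + 4×26.45217 = 166.6487, √166.6487 = 12.9092
μ ≥ (7.8 + 12.9092)/2 = 10.3546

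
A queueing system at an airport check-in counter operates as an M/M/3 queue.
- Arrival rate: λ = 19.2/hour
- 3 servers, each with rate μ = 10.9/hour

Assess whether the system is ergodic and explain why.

Stability requires ρ = λ/(cμ) < 1
ρ = 19.2/(3 × 10.9) = 19.2/32.70 = 0.5872
Since 0.5872 < 1, the system is STABLE.
The servers are busy 58.72% of the time.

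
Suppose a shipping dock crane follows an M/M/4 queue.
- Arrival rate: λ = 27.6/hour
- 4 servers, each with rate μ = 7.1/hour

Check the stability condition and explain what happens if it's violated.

Stability requires ρ = λ/(cμ) < 1
ρ = 27.6/(4 × 7.1) = 27.6/28.40 = 0.9718
Since 0.9718 < 1, the system is STABLE.
The servers are busy 97.18% of the time.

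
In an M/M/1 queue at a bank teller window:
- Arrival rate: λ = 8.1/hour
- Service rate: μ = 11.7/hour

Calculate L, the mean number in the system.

ρ = λ/μ = 8.1/11.7 = 0.6923
For M/M/1: L = λ/(μ-λ)
L = 8.1/(11.7-8.1) = 8.1/3.60
L = 2.2500 transactions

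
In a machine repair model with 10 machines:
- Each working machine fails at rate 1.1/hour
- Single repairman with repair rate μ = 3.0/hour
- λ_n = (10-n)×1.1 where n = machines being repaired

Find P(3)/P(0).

P(3)/P(0) = ∏_{i=0}^{3-1} λ_i/μ_{i+1}
= (10-0)×1.1/3.0 × (10-1)×1.1/3.0 × (10-2)×1.1/3.0
= 35.4933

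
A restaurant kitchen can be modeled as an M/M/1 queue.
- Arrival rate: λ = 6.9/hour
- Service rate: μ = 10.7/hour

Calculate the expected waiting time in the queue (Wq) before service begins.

First, compute utilization: ρ = λ/μ = 6.9/10.7 = 0.6449
For M/M/1: Wq = λ/(μ(μ-λ))
Wq = 6.9/(10.7 × (10.7-6.9))
Wq = 6.9/(10.7 × 3.80)
Wq = 0.1697 hours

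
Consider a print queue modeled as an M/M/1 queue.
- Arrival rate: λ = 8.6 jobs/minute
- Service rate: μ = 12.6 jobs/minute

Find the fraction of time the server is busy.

Server utilization: ρ = λ/μ
ρ = 8.6/12.6 = 0.6825
The server is busy 68.25% of the time.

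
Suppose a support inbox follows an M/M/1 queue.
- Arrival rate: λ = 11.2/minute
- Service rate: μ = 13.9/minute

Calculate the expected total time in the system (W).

First, compute utilization: ρ = λ/μ = 11.2/13.9 = 0.8058
For M/M/1: W = 1/(μ-λ)
W = 1/(13.9-11.2) = 1/2.70
W = 0.3704 minutes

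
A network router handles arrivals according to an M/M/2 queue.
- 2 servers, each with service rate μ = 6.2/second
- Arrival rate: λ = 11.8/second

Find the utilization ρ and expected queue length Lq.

Traffic intensity: ρ = λ/(cμ) = 11.8/(2×6.2) = 0.9516
Since ρ = 0.9516 < 1, system is stable.
Offered load a = λ/μ = cρ = 11.8/6.2 = 1.9032
P₀ = [ Σₙ₌₀^1 aⁿ/n! + a^2/(2!(1-ρ)) ]⁻¹
Σ = a^0/0! + a^1/1! = 1.0000 + 1.9032 = 2.9032
a^2/(2!(1-ρ)) = 3.62227/(2 × 0.0483871) = 37.4301
P₀ = 1/(2.9032 + 37.4301) = 0.02479
Lq = P₀·a^2·ρ / (2!(1-ρ)²) = 0.02479339 × 3.622268 × 0.9516129 / (2 × 0.002341311) = 18.2510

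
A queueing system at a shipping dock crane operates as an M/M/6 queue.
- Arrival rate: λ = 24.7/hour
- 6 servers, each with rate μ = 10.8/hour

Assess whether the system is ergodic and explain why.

Stability requires ρ = λ/(cμ) < 1
ρ = 24.7/(6 × 10.8) = 24.7/64.80 = 0.3812
Since 0.3812 < 1, the system is STABLE.
The servers are busy 38.12% of the time.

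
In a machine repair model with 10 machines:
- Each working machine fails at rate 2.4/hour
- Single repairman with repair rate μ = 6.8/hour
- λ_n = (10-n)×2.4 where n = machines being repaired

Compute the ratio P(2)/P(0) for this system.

P(2)/P(0) = ∏_{i=0}^{2-1} λ_i/μ_{i+1}
= (10-0)×2.4/6.8 × (10-1)×2.4/6.8
= 11.2111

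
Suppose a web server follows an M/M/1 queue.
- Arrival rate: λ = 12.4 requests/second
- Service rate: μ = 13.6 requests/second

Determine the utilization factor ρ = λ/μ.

Server utilization: ρ = λ/μ
ρ = 12.4/13.6 = 0.9118
The server is busy 91.18% of the time.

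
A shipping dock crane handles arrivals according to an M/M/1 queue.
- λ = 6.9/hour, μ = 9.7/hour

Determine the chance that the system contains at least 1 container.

ρ = λ/μ = 6.9/9.7 = 0.7113
P(N ≥ n) = ρⁿ
P(N ≥ 1) = 0.7113^1
P(N ≥ 1) = 0.7113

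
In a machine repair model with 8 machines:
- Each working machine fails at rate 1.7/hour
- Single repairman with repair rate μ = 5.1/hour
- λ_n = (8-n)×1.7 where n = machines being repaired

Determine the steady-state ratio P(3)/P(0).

P(3)/P(0) = ∏_{i=0}^{3-1} λ_i/μ_{i+1}
= (8-0)×1.7/5.1 × (8-1)×1.7/5.1 × (8-2)×1.7/5.1
= 12.4444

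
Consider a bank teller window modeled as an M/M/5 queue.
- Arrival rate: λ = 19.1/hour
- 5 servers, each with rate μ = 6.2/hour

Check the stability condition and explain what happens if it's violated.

Stability requires ρ = λ/(cμ) < 1
ρ = 19.1/(5 × 6.2) = 19.1/31.00 = 0.6161
Since 0.6161 < 1, the system is STABLE.
The servers are busy 61.61% of the time.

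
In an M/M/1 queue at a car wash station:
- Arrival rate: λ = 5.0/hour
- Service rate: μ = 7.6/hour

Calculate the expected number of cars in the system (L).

ρ = λ/μ = 5.0/7.6 = 0.6579
For M/M/1: L = λ/(μ-λ)
L = 5.0/(7.6-5.0) = 5.0/2.60
L = 1.9231 cars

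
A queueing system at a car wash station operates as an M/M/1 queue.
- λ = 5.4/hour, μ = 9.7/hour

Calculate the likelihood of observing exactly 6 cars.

ρ = λ/μ = 5.4/9.7 = 0.5567
P(n) = (1-ρ)ρⁿ
P(6) = (1-0.5567) × 0.5567^6
P(6) = 0.4433 × 0.02977
P(6) = 0.01320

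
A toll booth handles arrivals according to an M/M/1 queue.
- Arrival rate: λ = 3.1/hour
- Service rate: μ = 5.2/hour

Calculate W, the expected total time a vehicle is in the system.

First, compute utilization: ρ = λ/μ = 3.1/5.2 = 0.5962
For M/M/1: W = 1/(μ-λ)
W = 1/(5.2-3.1) = 1/2.10
W = 0.4762 hours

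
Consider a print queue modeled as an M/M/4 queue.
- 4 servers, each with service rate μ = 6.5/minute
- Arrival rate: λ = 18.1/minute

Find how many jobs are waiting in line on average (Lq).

Traffic intensity: ρ = λ/(cμ) = 18.1/(4×6.5) = 0.6962
Since ρ = 0.6962 < 1, system is stable.
Offered load a = λ/μ = cρ = 18.1/6.5 = 2.7846
P₀ = [ Σₙ₌₀^3 aⁿ/n! + a^4/(4!(1-ρ)) ]⁻¹
Σ = a^0/0! + a^1/1! + a^2/2! + a^3/3! = 1.0000 + 2.7846 + 3.8770 + 3.5987 = 11.2603
a^4/(4!(1-ρ)) = 60.1258/(24 × 0.303846) = 8.2451
P₀ = 1/(11.2603 + 8.2451) = 0.05127
Lq = P₀·a^4·ρ / (4!(1-ρ)²) = 0.051268 × 60.1258 × 0.69615 / (24 × 0.092322) = 0.9685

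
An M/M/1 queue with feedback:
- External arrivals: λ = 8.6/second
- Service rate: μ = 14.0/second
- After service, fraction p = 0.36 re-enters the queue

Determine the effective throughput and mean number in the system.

Effective arrival rate: λ_eff = λ/(1-p) = 8.6/(1-0.36) = 8.6/0.64 = 13.4375
ρ = λ_eff/μ = 13.4375/14.0 = 0.9598214
L = ρ/(1-ρ) = 0.9598214/(1-0.9598214) = 23.8889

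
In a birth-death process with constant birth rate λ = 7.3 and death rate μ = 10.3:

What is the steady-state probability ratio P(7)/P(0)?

For constant rates: P(n)/P(0) = (λ/μ)^n
P(7)/P(0) = (7.3/10.3)^7 = 0.70874^7 = 0.08983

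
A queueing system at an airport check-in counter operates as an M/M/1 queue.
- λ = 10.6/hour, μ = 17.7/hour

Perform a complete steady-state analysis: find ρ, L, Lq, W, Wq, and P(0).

Step 1: ρ = λ/μ = 10.6/17.7 = 0.5989
Step 2: L = λ/(μ-λ) = 10.6/7.10 = 1.4930
Step 3: Lq = λ²/(μ(μ-λ)) = 112.36/(17.7×7.10) = 0.8941
Step 4: W = 1/(μ-λ) = 1/7.10 = 0.14085
Step 5: Wq = λ/(μ(μ-λ)) = 10.6/(17.7×7.10) = 0.08435
Step 6: P(0) = 1-ρ = 0.4011
Verify: L = λW = 10.6×0.14085 = 1.4930 ✔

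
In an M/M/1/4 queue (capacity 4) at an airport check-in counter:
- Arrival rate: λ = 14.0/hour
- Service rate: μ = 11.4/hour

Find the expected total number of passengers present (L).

ρ = λ/μ = 14.0/11.4 = 1.2281
P₀ = (1-ρ)/(1-ρ^(K+1)) = (1-1.2281)/(1-1.2281^5) = -0.2281/-1.7936 = 0.1272
P_K = P₀×ρ^K = 0.12717 × 1.2281^4 = 0.12717 × 2.2748 = 0.2893
L = ρ[1 - (K+1)ρ^K + Kρ^(K+1)] / [(1-ρ)(1-ρ^(K+1))]
L = 1.2281 × (1 - 5×2.27476 + 4×2.79363) / ((1 - 1.2281) × (1 - 2.79363)) = 2.4036 passengers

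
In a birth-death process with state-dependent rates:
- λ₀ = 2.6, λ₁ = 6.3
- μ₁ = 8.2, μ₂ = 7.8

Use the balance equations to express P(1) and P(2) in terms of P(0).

Balance equations:
State 0: λ₀P₀ = μ₁P₁ → P₁ = (λ₀/μ₁)P₀ = (2.6/8.2)P₀ = 0.3171P₀
State 1: P₂ = (λ₀λ₁)/(μ₁μ₂)P₀ = (2.6×6.3)/(8.2×7.8)P₀ = 0.2561P₀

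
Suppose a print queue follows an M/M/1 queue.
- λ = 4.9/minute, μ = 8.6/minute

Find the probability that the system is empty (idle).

ρ = λ/μ = 4.9/8.6 = 0.5698
P(0) = 1 - ρ = 1 - 0.5698 = 0.4302
The server is idle 43.02% of the time.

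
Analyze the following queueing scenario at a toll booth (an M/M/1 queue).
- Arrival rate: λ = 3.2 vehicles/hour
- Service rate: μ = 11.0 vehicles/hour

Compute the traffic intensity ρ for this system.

Server utilization: ρ = λ/μ
ρ = 3.2/11.0 = 0.2909
The server is busy 29.09% of the time.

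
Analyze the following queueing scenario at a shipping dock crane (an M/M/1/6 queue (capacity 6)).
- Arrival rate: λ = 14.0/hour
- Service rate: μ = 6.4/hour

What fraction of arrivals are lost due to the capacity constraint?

ρ = λ/μ = 14.0/6.4 = 2.1875
P₀ = (1-ρ)/(1-ρ^(K+1)) = (1-2.1875)/(1-2.1875^7) = -1.1875/-238.6826 = 0.004975
P_K = P₀×ρ^K = 0.004975 × 2.1875^6 = 0.004975 × 109.5692 = 0.5451
Blocking probability = 54.51%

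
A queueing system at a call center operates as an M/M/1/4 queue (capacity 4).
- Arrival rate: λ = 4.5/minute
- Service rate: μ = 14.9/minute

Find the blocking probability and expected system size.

ρ = λ/μ = 4.5/14.9 = 0.302013
P₀ = (1-ρ)/(1-ρ^(K+1)) = (1-0.302013)/(1-0.302013^5) = 0.6980/0.9975 = 0.6997
P_K = P₀×ρ^K = 0.6997 × 0.302013^4 = 0.6997 × 0.008320 = 0.005822
Blocking probability P_4 = 0.005822 (0.58%)
L = ρ[1 - (K+1)ρ^K + Kρ^(K+1)] / [(1-ρ)(1-ρ^(K+1))]
L = 0.302013 × (1 - 5×0.008320 + 4×0.002513) / ((1 - 0.302013) × (1 - 0.002513)) = 0.4201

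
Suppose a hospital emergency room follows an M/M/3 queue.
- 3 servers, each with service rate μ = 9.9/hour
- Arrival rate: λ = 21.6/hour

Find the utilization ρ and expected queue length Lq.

Traffic intensity: ρ = λ/(cμ) = 21.6/(3×9.9) = 0.7273
Since ρ = 0.7273 < 1, system is stable.
Offered load a = λ/μ = cρ = 21.6/9.9 = 2.1818
P₀ = [ Σₙ₌₀^2 aⁿ/n! + a^3/(3!(1-ρ)) ]⁻¹
Σ = a^0/0! + a^1/1! + a^2/2! = 1.0000 + 2.1818 + 2.3802 = 5.5620
a^3/(3!(1-ρ)) = 10.3862/(6 × 0.27273) = 6.3471
P₀ = 1/(5.5620 + 6.3471) = 0.08397
Lq = P₀·a^3·ρ / (3!(1-ρ)²) = 0.083969 × 10.3862 × 0.72727 / (6 × 0.074380) = 1.4212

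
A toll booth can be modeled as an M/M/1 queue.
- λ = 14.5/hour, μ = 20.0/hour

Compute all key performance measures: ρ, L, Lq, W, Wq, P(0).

Step 1: ρ = λ/μ = 14.5/20.0 = 0.7250
Step 2: L = λ/(μ-λ) = 14.5/5.50 = 2.6364
Step 3: Lq = λ²/(μ(μ-λ)) = 210.25/(20.0×5.50) = 1.9114
Step 4: W = 1/(μ-λ) = 1/5.50 = 0.18182
Step 5: Wq = λ/(μ(μ-λ)) = 14.5/(20.0×5.50) = 0.1318
Step 6: P(0) = 1-ρ = 0.2750
Verify: L = λW = 14.5×0.18182 = 2.6364 ✔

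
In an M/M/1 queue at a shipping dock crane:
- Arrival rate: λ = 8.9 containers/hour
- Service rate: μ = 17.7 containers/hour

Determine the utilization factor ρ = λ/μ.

Server utilization: ρ = λ/μ
ρ = 8.9/17.7 = 0.5028
The server is busy 50.28% of the time.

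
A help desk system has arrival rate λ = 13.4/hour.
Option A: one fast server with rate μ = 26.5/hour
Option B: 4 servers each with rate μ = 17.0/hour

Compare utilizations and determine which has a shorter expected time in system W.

Option A: single server μ = 26.5 (M/M/1)
  ρ_A = 13.4/26.5 = 0.5057
  W_A = 1/(μ-λ) = 1/(26.5-13.4) = 1/13.10 = 0.07634

Option B: 4 servers μ = 17.0 (M/M/4)
  ρ_B = λ/(cμ) = 13.4/(4×17.0) = 0.1971
  Offered load a = λ/μ = cρ = 13.4/17.0 = 0.7882
  P₀ = [ Σₙ₌₀^3 aⁿ/n! + a^4/(4!(1-ρ)) ]⁻¹
  Σ = a^0/0! + a^1/1! + a^2/2! + a^3/3! = 1.0000 + 0.7882 + 0.3107 + 0.08162 = 2.1805
  a^4/(4!(1-ρ)) = 0.3860/(24 × 0.8029) = 0.02003
  P₀ = 1/(2.1805 + 0.02003) = 0.4544
  Lq = P₀·a^4·ρ / (4!(1-ρ)²) = 0.4544 × 0.3860 × 0.1971 / (24 × 0.6447) = 0.002234
  Wq_B = Lq/λ = 0.002234/13.4 = 0.0001667
  W_B = Wq_B + 1/μ = 0.0001667 + 0.05882 = 0.05899

Since W_B = 0.05899 < W_A = 0.07634, Option B (multiple servers) has the shorter time in system.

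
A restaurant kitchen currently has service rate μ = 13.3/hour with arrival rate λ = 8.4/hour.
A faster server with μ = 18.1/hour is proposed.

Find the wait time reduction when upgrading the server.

System 1: ρ₁ = 8.4/13.3 = 0.6316, W₁ = 1/(13.3-8.4) = 0.204082
System 2: ρ₂ = 8.4/18.1 = 0.4641, W₂ = 1/(18.1-8.4) = 0.103093
Improvement: (W₁-W₂)/W₁ = (0.204082-0.103093)/0.204082 = 49.48%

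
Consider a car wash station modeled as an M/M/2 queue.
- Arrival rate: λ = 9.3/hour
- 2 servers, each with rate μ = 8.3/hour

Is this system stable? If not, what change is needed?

Stability requires ρ = λ/(cμ) < 1
ρ = 9.3/(2 × 8.3) = 9.3/16.60 = 0.5602
Since 0.5602 < 1, the system is STABLE.
The servers are busy 56.02% of the time.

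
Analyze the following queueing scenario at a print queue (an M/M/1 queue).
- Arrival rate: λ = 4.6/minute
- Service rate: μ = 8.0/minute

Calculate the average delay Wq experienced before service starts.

First, compute utilization: ρ = λ/μ = 4.6/8.0 = 0.5750
For M/M/1: Wq = λ/(μ(μ-λ))
Wq = 4.6/(8.0 × (8.0-4.6))
Wq = 4.6/(8.0 × 3.40)
Wq = 0.1691 minutes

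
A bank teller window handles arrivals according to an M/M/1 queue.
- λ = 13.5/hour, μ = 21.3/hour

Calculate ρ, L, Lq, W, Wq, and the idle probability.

Step 1: ρ = λ/μ = 13.5/21.3 = 0.6338
Step 2: L = λ/(μ-λ) = 13.5/7.80 = 1.7308
Step 3: Lq = λ²/(μ(μ-λ)) = 182.25/(21.3×7.80) = 1.0970
Step 4: W = 1/(μ-λ) = 1/7.80 = 0.12821
Step 5: Wq = λ/(μ(μ-λ)) = 13.5/(21.3×7.80) = 0.08126
Step 6: P(0) = 1-ρ = 0.3662
Verify: L = λW = 13.5×0.12821 = 1.7308 ✔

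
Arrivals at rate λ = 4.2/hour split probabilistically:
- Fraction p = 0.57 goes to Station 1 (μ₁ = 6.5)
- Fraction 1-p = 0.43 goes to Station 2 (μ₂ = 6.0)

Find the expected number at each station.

Effective rates: λ₁ = 4.2×0.57 = 2.394, λ₂ = 4.2×0.43 = 1.806
Station 1: ρ₁ = 2.394/6.5 = 0.3683, L₁ = ρ₁/(1-ρ₁) = 0.3683/(1-0.3683) = 0.5830
Station 2: ρ₂ = 1.806/6.0 = 0.3010, L₂ = ρ₂/(1-ρ₂) = 0.3010/(1-0.3010) = 0.4306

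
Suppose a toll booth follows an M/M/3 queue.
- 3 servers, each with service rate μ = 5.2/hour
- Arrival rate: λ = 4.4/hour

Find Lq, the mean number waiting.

Traffic intensity: ρ = λ/(cμ) = 4.4/(3×5.2) = 0.2821
Since ρ = 0.2821 < 1, system is stable.
Offered load a = λ/μ = cρ = 4.4/5.2 = 0.8462
P₀ = [ Σₙ₌₀^2 aⁿ/n! + a^3/(3!(1-ρ)) ]⁻¹
Σ = a^0/0! + a^1/1! + a^2/2! = 1.0000 + 0.84615 + 0.35799 = 2.2041
a^3/(3!(1-ρ)) = 0.6058/(6 × 0.7179) = 0.1406
P₀ = 1/(2.2041 + 0.1406) = 0.4265
Lq = P₀·a^3·ρ / (3!(1-ρ)²) = 0.42648 × 0.60583 × 0.28205 / (6 × 0.51545) = 0.02356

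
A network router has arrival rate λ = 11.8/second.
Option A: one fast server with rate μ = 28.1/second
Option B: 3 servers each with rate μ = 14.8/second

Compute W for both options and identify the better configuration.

Option A: single server μ = 28.1 (M/M/1)
  ρ_A = 11.8/28.1 = 0.4199
  W_A = 1/(μ-λ) = 1/(28.1-11.8) = 1/16.30 = 0.06135

Option B: 3 servers μ = 14.8 (M/M/3)
  ρ_B = λ/(cμ) = 11.8/(3×14.8) = 0.2658
  Offered load a = λ/μ = cρ = 11.8/14.8 = 0.7973
  P₀ = [ Σₙ₌₀^2 aⁿ/n! + a^3/(3!(1-ρ)) ]⁻¹
  Σ = a^0/0! + a^1/1! + a^2/2! = 1.0000 + 0.7973 + 0.3178 = 2.1151
  a^3/(3!(1-ρ)) = 0.5068/(6 × 0.7342) = 0.1150
  P₀ = 1/(2.1151 + 0.1150) = 0.4484
  Lq = P₀·a^3·ρ / (3!(1-ρ)²) = 0.4484 × 0.5068 × 0.2658 / (6 × 0.5391) = 0.01867
  Wq_B = Lq/λ = 0.01867/11.8 = 0.001582
  W_B = Wq_B + 1/μ = 0.001582 + 0.06757 = 0.06915

Since W_A = 0.06135 < W_B = 0.06915, Option A (single fast server) has the shorter time in system.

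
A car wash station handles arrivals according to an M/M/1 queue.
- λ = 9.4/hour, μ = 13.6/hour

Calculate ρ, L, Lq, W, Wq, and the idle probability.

Step 1: ρ = λ/μ = 9.4/13.6 = 0.6912
Step 2: L = λ/(μ-λ) = 9.4/4.20 = 2.2381
Step 3: Lq = λ²/(μ(μ-λ)) = 88.36/(13.6×4.20) = 1.5469
Step 4: W = 1/(μ-λ) = 1/4.20 = 0.2381
Step 5: Wq = λ/(μ(μ-λ)) = 9.4/(13.6×4.20) = 0.1646
Step 6: P(0) = 1-ρ = 0.3088
Verify: L = λW = 9.4×0.2381 = 2.2381 ✔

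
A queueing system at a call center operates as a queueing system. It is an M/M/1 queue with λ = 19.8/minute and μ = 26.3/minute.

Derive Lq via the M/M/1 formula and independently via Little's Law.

Method 1 (direct): Lq = λ²/(μ(μ-λ)) = 392.04/(26.3 × 6.50) = 2.2933

Method 2 (Little's Law):
W = 1/(μ-λ) = 1/6.50 = 0.153846
Wq = W - 1/μ = 0.153846 - 0.0380228 = 0.115823
Lq = λWq = 19.8 × 0.115823 = 2.2933 ✔ (matches Method 1)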